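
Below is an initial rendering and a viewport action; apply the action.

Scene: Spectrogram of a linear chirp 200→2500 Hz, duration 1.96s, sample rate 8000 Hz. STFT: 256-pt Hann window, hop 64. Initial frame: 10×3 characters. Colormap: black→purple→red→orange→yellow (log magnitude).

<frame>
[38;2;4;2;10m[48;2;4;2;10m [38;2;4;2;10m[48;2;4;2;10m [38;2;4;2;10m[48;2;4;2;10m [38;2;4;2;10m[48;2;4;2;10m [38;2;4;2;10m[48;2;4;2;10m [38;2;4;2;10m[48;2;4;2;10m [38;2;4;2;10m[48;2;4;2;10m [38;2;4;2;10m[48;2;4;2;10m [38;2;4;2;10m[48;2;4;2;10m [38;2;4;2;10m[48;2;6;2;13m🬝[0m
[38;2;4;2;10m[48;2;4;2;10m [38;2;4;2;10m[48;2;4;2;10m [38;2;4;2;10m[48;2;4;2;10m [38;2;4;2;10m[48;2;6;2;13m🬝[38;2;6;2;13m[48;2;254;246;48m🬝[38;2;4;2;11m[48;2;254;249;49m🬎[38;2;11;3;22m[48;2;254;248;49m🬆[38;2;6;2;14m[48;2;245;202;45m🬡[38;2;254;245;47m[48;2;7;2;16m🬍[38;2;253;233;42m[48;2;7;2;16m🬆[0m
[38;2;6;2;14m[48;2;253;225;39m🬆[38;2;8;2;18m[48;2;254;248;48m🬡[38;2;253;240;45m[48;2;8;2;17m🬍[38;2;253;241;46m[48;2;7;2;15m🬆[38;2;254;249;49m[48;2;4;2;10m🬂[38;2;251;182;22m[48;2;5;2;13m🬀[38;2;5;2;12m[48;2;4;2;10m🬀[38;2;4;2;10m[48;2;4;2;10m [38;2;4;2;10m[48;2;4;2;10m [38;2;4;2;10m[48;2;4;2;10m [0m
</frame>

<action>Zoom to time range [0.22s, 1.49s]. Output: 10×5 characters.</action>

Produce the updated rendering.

<frame>
[38;2;4;2;10m[48;2;4;2;10m [38;2;4;2;10m[48;2;4;2;10m [38;2;4;2;10m[48;2;4;2;10m [38;2;4;2;10m[48;2;4;2;10m [38;2;4;2;10m[48;2;4;2;10m [38;2;4;2;10m[48;2;4;2;10m [38;2;4;2;10m[48;2;4;2;10m [38;2;4;2;10m[48;2;4;2;10m [38;2;4;2;10m[48;2;4;2;10m [38;2;4;2;10m[48;2;4;2;10m [0m
[38;2;4;2;10m[48;2;4;2;10m [38;2;4;2;10m[48;2;4;2;10m [38;2;4;2;10m[48;2;4;2;10m [38;2;4;2;10m[48;2;4;2;10m [38;2;4;2;10m[48;2;4;2;10m [38;2;4;2;10m[48;2;4;2;10m [38;2;4;2;10m[48;2;4;2;10m [38;2;4;2;10m[48;2;4;2;10m [38;2;4;2;10m[48;2;4;2;10m [38;2;4;2;10m[48;2;4;2;10m [0m
[38;2;4;2;10m[48;2;4;2;10m [38;2;4;2;10m[48;2;4;2;10m [38;2;4;2;10m[48;2;4;2;10m [38;2;4;2;10m[48;2;4;2;10m [38;2;4;2;10m[48;2;4;2;10m [38;2;4;2;10m[48;2;5;2;11m🬝[38;2;4;2;10m[48;2;9;3;19m🬝[38;2;17;4;26m[48;2;254;249;49m🬝[38;2;9;3;19m[48;2;254;249;49m🬎[38;2;4;2;11m[48;2;253;227;40m🬂[0m
[38;2;4;2;10m[48;2;7;2;15m🬝[38;2;6;2;13m[48;2;120;30;85m🬝[38;2;5;2;11m[48;2;254;249;49m🬎[38;2;7;2;16m[48;2;236;183;58m🬆[38;2;47;12;38m[48;2;254;249;49m🬡[38;2;254;246;48m[48;2;19;4;35m🬍[38;2;253;233;43m[48;2;12;3;23m🬆[38;2;254;249;49m[48;2;5;2;12m🬂[38;2;250;158;12m[48;2;8;2;18m🬀[38;2;8;2;17m[48;2;4;2;10m🬀[0m
[38;2;253;234;43m[48;2;5;2;12m🬎[38;2;254;249;49m[48;2;14;4;26m🬂[38;2;229;156;60m[48;2;4;2;11m🬂[38;2;15;4;28m[48;2;4;2;11m🬀[38;2;5;2;12m[48;2;4;2;10m🬀[38;2;4;2;10m[48;2;4;2;10m [38;2;4;2;10m[48;2;4;2;10m [38;2;4;2;10m[48;2;4;2;10m [38;2;4;2;10m[48;2;4;2;10m [38;2;4;2;10m[48;2;4;2;10m [0m
</frame>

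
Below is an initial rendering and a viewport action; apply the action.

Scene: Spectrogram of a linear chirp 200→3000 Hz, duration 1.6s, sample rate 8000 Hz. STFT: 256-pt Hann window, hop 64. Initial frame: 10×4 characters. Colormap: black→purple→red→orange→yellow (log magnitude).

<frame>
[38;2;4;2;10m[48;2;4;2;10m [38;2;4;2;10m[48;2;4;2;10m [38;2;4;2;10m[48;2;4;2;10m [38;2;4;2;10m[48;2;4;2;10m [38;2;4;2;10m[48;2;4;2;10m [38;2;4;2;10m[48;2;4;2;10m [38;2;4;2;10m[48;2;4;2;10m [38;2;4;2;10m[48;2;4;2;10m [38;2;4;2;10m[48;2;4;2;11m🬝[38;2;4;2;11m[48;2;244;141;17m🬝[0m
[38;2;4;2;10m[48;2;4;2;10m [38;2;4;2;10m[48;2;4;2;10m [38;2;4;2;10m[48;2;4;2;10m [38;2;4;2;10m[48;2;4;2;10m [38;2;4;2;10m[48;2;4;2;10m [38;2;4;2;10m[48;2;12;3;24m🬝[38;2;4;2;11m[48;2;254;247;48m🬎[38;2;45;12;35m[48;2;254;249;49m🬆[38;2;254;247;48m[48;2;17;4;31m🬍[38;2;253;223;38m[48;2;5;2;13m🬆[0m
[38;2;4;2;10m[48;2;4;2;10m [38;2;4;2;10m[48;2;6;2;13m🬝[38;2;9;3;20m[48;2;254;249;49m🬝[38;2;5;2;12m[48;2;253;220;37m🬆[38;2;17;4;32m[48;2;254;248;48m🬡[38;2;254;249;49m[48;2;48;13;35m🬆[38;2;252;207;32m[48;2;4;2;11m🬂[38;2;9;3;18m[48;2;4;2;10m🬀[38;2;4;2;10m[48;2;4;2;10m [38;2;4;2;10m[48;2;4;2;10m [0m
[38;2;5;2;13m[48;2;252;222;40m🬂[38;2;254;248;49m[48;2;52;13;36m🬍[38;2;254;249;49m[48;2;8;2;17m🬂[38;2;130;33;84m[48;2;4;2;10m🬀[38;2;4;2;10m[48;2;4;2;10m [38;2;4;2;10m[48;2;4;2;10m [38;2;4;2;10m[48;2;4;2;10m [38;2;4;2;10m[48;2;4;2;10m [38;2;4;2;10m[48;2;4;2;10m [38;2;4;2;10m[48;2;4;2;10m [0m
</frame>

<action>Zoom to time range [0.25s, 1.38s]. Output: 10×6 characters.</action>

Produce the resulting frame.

<frame>
[38;2;4;2;10m[48;2;4;2;10m [38;2;4;2;10m[48;2;4;2;10m [38;2;4;2;10m[48;2;4;2;10m [38;2;4;2;10m[48;2;4;2;10m [38;2;4;2;10m[48;2;4;2;10m [38;2;4;2;10m[48;2;4;2;10m [38;2;4;2;10m[48;2;4;2;10m [38;2;4;2;10m[48;2;4;2;10m [38;2;4;2;10m[48;2;4;2;10m [38;2;4;2;10m[48;2;4;2;10m [0m
[38;2;4;2;10m[48;2;4;2;10m [38;2;4;2;10m[48;2;4;2;10m [38;2;4;2;10m[48;2;4;2;10m [38;2;4;2;10m[48;2;4;2;10m [38;2;4;2;10m[48;2;4;2;10m [38;2;4;2;10m[48;2;4;2;10m [38;2;4;2;10m[48;2;4;2;10m [38;2;4;2;10m[48;2;4;2;10m [38;2;4;2;10m[48;2;4;2;11m🬝[38;2;4;2;10m[48;2;21;5;38m🬝[0m
[38;2;4;2;10m[48;2;4;2;10m [38;2;4;2;10m[48;2;4;2;10m [38;2;4;2;10m[48;2;4;2;10m [38;2;4;2;10m[48;2;4;2;10m [38;2;4;2;10m[48;2;4;2;10m [38;2;4;2;10m[48;2;7;2;16m🬝[38;2;10;3;20m[48;2;253;229;41m🬝[38;2;35;9;31m[48;2;254;249;49m🬎[38;2;58;14;53m[48;2;254;249;49m🬡[38;2;247;213;46m[48;2;7;2;16m🬎[0m
[38;2;4;2;10m[48;2;4;2;10m [38;2;4;2;10m[48;2;4;2;11m🬝[38;2;4;2;10m[48;2;20;5;38m🬝[38;2;5;2;13m[48;2;252;213;34m🬎[38;2;6;2;14m[48;2;241;200;55m🬂[38;2;254;249;49m[48;2;45;11;62m🬍[38;2;254;249;49m[48;2;46;12;30m🬂[38;2;252;207;32m[48;2;6;2;14m🬀[38;2;6;2;13m[48;2;4;2;10m🬀[38;2;4;2;10m[48;2;4;2;10m [0m
[38;2;35;9;31m[48;2;254;249;49m🬎[38;2;58;14;53m[48;2;254;249;49m🬡[38;2;247;213;46m[48;2;7;2;16m🬎[38;2;254;246;48m[48;2;7;2;14m🬂[38;2;30;7;54m[48;2;4;2;11m🬀[38;2;4;2;11m[48;2;4;2;10m🬀[38;2;4;2;10m[48;2;4;2;10m [38;2;4;2;10m[48;2;4;2;10m [38;2;4;2;10m[48;2;4;2;10m [38;2;4;2;10m[48;2;4;2;10m [0m
[38;2;254;245;48m[48;2;11;3;21m🬀[38;2;7;2;16m[48;2;4;2;10m🬀[38;2;4;2;10m[48;2;4;2;10m [38;2;4;2;10m[48;2;4;2;10m [38;2;4;2;10m[48;2;4;2;10m [38;2;4;2;10m[48;2;4;2;10m [38;2;4;2;10m[48;2;4;2;10m [38;2;4;2;10m[48;2;4;2;10m [38;2;4;2;10m[48;2;4;2;10m [38;2;4;2;10m[48;2;4;2;10m [0m
</frame>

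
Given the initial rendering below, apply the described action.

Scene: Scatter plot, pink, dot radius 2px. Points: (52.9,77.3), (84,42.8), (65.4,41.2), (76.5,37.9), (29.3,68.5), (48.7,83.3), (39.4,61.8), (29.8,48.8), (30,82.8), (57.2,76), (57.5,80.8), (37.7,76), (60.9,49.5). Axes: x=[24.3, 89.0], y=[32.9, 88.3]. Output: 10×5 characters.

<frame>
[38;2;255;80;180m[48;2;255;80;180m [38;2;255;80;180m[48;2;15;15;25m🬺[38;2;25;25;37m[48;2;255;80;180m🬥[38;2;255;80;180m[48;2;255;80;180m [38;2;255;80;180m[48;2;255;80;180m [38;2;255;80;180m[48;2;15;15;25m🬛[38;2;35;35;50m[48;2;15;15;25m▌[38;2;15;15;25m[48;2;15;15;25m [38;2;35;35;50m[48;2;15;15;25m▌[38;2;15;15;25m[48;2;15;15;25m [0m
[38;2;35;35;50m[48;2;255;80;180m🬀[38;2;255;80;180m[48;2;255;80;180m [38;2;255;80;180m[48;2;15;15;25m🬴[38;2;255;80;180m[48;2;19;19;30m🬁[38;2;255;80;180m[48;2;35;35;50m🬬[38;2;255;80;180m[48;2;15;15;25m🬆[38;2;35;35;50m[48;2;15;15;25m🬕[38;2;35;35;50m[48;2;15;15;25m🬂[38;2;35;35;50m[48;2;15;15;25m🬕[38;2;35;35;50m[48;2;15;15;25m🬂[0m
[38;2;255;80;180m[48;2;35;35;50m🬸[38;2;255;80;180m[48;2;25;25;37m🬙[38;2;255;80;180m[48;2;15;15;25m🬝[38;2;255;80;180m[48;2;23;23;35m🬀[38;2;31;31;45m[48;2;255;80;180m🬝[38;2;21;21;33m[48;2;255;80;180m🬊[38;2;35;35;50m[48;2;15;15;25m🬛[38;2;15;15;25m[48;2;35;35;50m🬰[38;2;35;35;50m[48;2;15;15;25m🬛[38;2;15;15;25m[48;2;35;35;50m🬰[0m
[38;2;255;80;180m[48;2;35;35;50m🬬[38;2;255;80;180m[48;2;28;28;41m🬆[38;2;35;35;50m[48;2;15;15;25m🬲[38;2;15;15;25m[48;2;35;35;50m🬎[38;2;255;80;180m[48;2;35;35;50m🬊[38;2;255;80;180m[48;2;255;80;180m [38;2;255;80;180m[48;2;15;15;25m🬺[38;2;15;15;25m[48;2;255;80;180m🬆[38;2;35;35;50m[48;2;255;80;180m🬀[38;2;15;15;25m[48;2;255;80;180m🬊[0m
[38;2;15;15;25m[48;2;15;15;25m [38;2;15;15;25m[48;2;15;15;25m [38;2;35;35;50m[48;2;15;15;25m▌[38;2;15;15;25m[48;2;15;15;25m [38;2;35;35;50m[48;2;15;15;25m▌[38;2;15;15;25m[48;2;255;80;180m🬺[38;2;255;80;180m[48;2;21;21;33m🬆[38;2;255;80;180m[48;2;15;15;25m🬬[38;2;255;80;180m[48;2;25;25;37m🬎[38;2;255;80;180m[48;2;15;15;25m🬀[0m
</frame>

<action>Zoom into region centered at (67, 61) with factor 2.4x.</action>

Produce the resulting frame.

<frame>
[38;2;15;15;25m[48;2;15;15;25m [38;2;15;15;25m[48;2;15;15;25m [38;2;35;35;50m[48;2;15;15;25m▌[38;2;15;15;25m[48;2;15;15;25m [38;2;35;35;50m[48;2;15;15;25m▌[38;2;15;15;25m[48;2;15;15;25m [38;2;35;35;50m[48;2;15;15;25m▌[38;2;15;15;25m[48;2;15;15;25m [38;2;35;35;50m[48;2;15;15;25m▌[38;2;15;15;25m[48;2;15;15;25m [0m
[38;2;35;35;50m[48;2;15;15;25m🬂[38;2;35;35;50m[48;2;15;15;25m🬂[38;2;35;35;50m[48;2;15;15;25m🬕[38;2;35;35;50m[48;2;15;15;25m🬂[38;2;35;35;50m[48;2;15;15;25m🬕[38;2;35;35;50m[48;2;15;15;25m🬂[38;2;35;35;50m[48;2;15;15;25m🬕[38;2;35;35;50m[48;2;15;15;25m🬂[38;2;35;35;50m[48;2;15;15;25m🬕[38;2;35;35;50m[48;2;15;15;25m🬂[0m
[38;2;15;15;25m[48;2;35;35;50m🬰[38;2;15;15;25m[48;2;35;35;50m🬰[38;2;35;35;50m[48;2;15;15;25m🬛[38;2;15;15;25m[48;2;35;35;50m🬰[38;2;35;35;50m[48;2;15;15;25m🬛[38;2;15;15;25m[48;2;35;35;50m🬰[38;2;35;35;50m[48;2;15;15;25m🬛[38;2;15;15;25m[48;2;35;35;50m🬰[38;2;35;35;50m[48;2;15;15;25m🬛[38;2;15;15;25m[48;2;35;35;50m🬰[0m
[38;2;15;15;25m[48;2;35;35;50m🬎[38;2;15;15;25m[48;2;35;35;50m🬎[38;2;27;27;40m[48;2;255;80;180m🬝[38;2;15;15;25m[48;2;35;35;50m🬎[38;2;35;35;50m[48;2;15;15;25m🬲[38;2;15;15;25m[48;2;35;35;50m🬎[38;2;35;35;50m[48;2;15;15;25m🬲[38;2;15;15;25m[48;2;35;35;50m🬎[38;2;35;35;50m[48;2;15;15;25m🬲[38;2;15;15;25m[48;2;35;35;50m🬎[0m
[38;2;15;15;25m[48;2;15;15;25m [38;2;15;15;25m[48;2;255;80;180m🬴[38;2;255;80;180m[48;2;255;80;180m [38;2;255;80;180m[48;2;15;15;25m🬛[38;2;35;35;50m[48;2;15;15;25m▌[38;2;15;15;25m[48;2;15;15;25m [38;2;35;35;50m[48;2;15;15;25m▌[38;2;15;15;25m[48;2;15;15;25m [38;2;35;35;50m[48;2;15;15;25m▌[38;2;15;15;25m[48;2;15;15;25m [0m
</frame>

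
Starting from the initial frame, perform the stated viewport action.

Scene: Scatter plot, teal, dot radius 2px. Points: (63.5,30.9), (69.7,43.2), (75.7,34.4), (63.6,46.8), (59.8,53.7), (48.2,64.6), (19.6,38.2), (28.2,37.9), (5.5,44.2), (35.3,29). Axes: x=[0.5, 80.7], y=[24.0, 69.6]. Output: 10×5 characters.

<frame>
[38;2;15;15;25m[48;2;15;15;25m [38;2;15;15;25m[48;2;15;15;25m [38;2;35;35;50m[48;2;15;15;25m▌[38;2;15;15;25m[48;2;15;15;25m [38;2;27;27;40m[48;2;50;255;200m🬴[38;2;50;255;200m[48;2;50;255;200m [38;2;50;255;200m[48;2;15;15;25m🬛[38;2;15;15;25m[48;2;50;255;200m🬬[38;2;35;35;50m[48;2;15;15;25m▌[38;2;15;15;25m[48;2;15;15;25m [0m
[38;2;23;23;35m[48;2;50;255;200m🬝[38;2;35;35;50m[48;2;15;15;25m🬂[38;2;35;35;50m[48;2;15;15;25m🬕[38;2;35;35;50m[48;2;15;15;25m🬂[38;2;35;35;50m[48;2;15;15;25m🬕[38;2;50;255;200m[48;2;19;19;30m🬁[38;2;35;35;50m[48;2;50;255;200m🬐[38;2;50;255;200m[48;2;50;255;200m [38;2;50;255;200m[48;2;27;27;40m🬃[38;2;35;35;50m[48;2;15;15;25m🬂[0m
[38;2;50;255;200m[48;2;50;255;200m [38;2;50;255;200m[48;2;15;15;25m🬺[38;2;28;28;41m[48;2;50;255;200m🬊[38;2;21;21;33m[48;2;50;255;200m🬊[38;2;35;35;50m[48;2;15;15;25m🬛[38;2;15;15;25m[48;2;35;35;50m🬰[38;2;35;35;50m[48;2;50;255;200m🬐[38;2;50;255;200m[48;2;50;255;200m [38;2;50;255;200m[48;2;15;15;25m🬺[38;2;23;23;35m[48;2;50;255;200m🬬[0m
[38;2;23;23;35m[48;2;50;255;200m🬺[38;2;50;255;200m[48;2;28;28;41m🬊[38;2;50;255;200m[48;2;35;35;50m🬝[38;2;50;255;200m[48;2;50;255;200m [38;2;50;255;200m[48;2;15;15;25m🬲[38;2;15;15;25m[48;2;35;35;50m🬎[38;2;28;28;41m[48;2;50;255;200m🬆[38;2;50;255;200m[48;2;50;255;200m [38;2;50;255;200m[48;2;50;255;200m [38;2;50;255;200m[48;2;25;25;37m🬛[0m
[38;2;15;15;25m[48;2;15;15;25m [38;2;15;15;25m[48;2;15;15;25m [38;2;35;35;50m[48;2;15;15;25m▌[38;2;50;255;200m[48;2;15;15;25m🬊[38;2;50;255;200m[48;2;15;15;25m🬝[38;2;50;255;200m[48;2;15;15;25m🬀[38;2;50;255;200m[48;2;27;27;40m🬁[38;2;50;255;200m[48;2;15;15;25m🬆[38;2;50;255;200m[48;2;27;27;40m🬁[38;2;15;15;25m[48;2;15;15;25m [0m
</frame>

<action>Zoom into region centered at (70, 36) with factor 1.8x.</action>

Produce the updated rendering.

<frame>
[38;2;15;15;25m[48;2;15;15;25m [38;2;15;15;25m[48;2;15;15;25m [38;2;35;35;50m[48;2;50;255;200m🬐[38;2;50;255;200m[48;2;50;255;200m [38;2;25;25;37m[48;2;50;255;200m🬂[38;2;15;15;25m[48;2;50;255;200m🬬[38;2;35;35;50m[48;2;15;15;25m▌[38;2;15;15;25m[48;2;15;15;25m [38;2;35;35;50m[48;2;15;15;25m▌[38;2;15;15;25m[48;2;15;15;25m [0m
[38;2;35;35;50m[48;2;15;15;25m🬂[38;2;35;35;50m[48;2;15;15;25m🬂[38;2;35;35;50m[48;2;15;15;25m🬕[38;2;50;255;200m[48;2;15;15;25m🬂[38;2;50;255;200m[48;2;35;35;50m🬬[38;2;50;255;200m[48;2;15;15;25m🬥[38;2;35;35;50m[48;2;15;15;25m🬕[38;2;35;35;50m[48;2;15;15;25m🬂[38;2;35;35;50m[48;2;15;15;25m🬕[38;2;35;35;50m[48;2;15;15;25m🬂[0m
[38;2;15;15;25m[48;2;35;35;50m🬰[38;2;15;15;25m[48;2;35;35;50m🬰[38;2;31;31;45m[48;2;50;255;200m🬝[38;2;21;21;33m[48;2;50;255;200m🬊[38;2;27;27;40m[48;2;50;255;200m🬴[38;2;50;255;200m[48;2;50;255;200m [38;2;50;255;200m[48;2;15;15;25m🬛[38;2;15;15;25m[48;2;35;35;50m🬰[38;2;35;35;50m[48;2;15;15;25m🬛[38;2;15;15;25m[48;2;35;35;50m🬰[0m
[38;2;15;15;25m[48;2;35;35;50m🬎[38;2;15;15;25m[48;2;35;35;50m🬎[38;2;50;255;200m[48;2;35;35;50m🬊[38;2;50;255;200m[48;2;35;35;50m🬝[38;2;50;255;200m[48;2;27;27;40m🬀[38;2;23;23;35m[48;2;50;255;200m🬺[38;2;35;35;50m[48;2;15;15;25m🬲[38;2;15;15;25m[48;2;35;35;50m🬎[38;2;35;35;50m[48;2;15;15;25m🬲[38;2;15;15;25m[48;2;35;35;50m🬎[0m
[38;2;15;15;25m[48;2;15;15;25m [38;2;15;15;25m[48;2;15;15;25m [38;2;35;35;50m[48;2;15;15;25m▌[38;2;15;15;25m[48;2;15;15;25m [38;2;35;35;50m[48;2;15;15;25m▌[38;2;15;15;25m[48;2;15;15;25m [38;2;35;35;50m[48;2;15;15;25m▌[38;2;15;15;25m[48;2;15;15;25m [38;2;35;35;50m[48;2;15;15;25m▌[38;2;15;15;25m[48;2;15;15;25m [0m
</frame>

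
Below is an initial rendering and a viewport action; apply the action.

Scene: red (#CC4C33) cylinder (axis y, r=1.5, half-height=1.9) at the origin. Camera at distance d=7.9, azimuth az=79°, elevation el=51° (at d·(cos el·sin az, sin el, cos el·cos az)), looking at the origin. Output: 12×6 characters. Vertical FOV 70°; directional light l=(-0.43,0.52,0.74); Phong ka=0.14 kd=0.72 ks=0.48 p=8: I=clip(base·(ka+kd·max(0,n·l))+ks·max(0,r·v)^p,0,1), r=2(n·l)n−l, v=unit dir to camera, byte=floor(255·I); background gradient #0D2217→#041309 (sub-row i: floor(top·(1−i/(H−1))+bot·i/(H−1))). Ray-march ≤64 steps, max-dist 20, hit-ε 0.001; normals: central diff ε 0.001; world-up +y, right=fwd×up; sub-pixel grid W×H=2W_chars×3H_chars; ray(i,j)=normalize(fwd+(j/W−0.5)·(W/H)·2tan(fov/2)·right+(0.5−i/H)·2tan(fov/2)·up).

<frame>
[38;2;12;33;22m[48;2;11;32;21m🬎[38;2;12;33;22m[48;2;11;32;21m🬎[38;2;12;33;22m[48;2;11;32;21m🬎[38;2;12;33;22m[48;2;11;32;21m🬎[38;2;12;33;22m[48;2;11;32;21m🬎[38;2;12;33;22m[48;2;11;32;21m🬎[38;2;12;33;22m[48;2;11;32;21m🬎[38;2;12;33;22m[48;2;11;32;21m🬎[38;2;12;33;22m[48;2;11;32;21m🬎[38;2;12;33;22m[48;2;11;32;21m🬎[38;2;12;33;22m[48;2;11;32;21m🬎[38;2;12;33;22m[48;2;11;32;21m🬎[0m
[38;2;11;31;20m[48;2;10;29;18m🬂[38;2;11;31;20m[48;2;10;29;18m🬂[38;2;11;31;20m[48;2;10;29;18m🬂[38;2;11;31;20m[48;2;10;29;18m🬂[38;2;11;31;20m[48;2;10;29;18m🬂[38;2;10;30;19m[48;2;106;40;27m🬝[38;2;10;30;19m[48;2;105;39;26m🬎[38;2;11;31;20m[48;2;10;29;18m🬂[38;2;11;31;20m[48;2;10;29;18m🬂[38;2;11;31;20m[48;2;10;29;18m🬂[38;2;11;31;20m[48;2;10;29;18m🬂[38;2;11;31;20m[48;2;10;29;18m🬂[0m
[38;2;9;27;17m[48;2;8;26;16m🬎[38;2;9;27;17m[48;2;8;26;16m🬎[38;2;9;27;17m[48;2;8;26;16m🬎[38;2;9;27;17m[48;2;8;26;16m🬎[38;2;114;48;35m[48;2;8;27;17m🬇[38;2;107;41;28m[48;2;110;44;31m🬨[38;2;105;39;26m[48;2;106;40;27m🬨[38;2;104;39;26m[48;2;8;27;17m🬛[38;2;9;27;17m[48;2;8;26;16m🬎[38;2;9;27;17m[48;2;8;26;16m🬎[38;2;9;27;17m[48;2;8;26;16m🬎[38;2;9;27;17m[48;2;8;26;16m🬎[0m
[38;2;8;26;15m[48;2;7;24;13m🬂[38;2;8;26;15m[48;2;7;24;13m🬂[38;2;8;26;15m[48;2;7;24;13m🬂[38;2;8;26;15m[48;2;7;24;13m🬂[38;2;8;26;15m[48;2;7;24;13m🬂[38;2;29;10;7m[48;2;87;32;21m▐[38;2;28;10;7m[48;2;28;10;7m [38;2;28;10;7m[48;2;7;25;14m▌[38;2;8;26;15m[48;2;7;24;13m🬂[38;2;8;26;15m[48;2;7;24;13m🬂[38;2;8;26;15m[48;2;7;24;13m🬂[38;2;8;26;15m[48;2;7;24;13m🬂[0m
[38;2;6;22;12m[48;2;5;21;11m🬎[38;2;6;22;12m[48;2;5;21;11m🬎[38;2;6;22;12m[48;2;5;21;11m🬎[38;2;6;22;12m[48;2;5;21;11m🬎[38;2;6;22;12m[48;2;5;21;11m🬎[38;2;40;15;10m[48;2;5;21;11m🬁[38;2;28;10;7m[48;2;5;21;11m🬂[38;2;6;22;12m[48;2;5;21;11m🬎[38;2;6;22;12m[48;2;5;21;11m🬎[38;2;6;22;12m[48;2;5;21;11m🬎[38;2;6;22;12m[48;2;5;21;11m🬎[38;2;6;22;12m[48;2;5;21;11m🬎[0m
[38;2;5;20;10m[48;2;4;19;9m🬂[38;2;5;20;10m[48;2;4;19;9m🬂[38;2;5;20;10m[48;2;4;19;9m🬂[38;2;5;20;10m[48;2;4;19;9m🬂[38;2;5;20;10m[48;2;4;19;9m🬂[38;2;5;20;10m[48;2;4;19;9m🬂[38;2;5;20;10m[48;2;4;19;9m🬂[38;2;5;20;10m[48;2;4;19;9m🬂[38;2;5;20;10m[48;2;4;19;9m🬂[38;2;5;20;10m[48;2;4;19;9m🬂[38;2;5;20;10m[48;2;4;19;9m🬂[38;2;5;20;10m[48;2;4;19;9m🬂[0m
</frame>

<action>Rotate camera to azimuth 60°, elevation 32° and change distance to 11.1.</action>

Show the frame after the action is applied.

<frame>
[38;2;12;33;22m[48;2;11;32;21m🬎[38;2;12;33;22m[48;2;11;32;21m🬎[38;2;12;33;22m[48;2;11;32;21m🬎[38;2;12;33;22m[48;2;11;32;21m🬎[38;2;12;33;22m[48;2;11;32;21m🬎[38;2;12;33;22m[48;2;11;32;21m🬎[38;2;12;33;22m[48;2;11;32;21m🬎[38;2;12;33;22m[48;2;11;32;21m🬎[38;2;12;33;22m[48;2;11;32;21m🬎[38;2;12;33;22m[48;2;11;32;21m🬎[38;2;12;33;22m[48;2;11;32;21m🬎[38;2;12;33;22m[48;2;11;32;21m🬎[0m
[38;2;11;31;20m[48;2;10;29;18m🬂[38;2;11;31;20m[48;2;10;29;18m🬂[38;2;11;31;20m[48;2;10;29;18m🬂[38;2;11;31;20m[48;2;10;29;18m🬂[38;2;11;31;20m[48;2;10;29;18m🬂[38;2;11;31;20m[48;2;10;29;18m🬂[38;2;11;31;20m[48;2;10;29;18m🬂[38;2;11;31;20m[48;2;10;29;18m🬂[38;2;11;31;20m[48;2;10;29;18m🬂[38;2;11;31;20m[48;2;10;29;18m🬂[38;2;11;31;20m[48;2;10;29;18m🬂[38;2;11;31;20m[48;2;10;29;18m🬂[0m
[38;2;9;27;17m[48;2;8;26;16m🬎[38;2;9;27;17m[48;2;8;26;16m🬎[38;2;9;27;17m[48;2;8;26;16m🬎[38;2;9;27;17m[48;2;8;26;16m🬎[38;2;9;27;17m[48;2;8;26;16m🬎[38;2;95;35;24m[48;2;8;27;17m🬦[38;2;18;19;12m[48;2;104;39;26m🬰[38;2;9;27;17m[48;2;8;26;16m🬎[38;2;9;27;17m[48;2;8;26;16m🬎[38;2;9;27;17m[48;2;8;26;16m🬎[38;2;9;27;17m[48;2;8;26;16m🬎[38;2;9;27;17m[48;2;8;26;16m🬎[0m
[38;2;8;26;15m[48;2;7;24;13m🬂[38;2;8;26;15m[48;2;7;24;13m🬂[38;2;8;26;15m[48;2;7;24;13m🬂[38;2;8;26;15m[48;2;7;24;13m🬂[38;2;8;26;15m[48;2;7;24;13m🬂[38;2;7;25;14m[48;2;93;34;23m▌[38;2;28;10;7m[48;2;28;10;7m [38;2;8;26;15m[48;2;7;24;13m🬂[38;2;8;26;15m[48;2;7;24;13m🬂[38;2;8;26;15m[48;2;7;24;13m🬂[38;2;8;26;15m[48;2;7;24;13m🬂[38;2;8;26;15m[48;2;7;24;13m🬂[0m
[38;2;6;22;12m[48;2;5;21;11m🬎[38;2;6;22;12m[48;2;5;21;11m🬎[38;2;6;22;12m[48;2;5;21;11m🬎[38;2;6;22;12m[48;2;5;21;11m🬎[38;2;6;22;12m[48;2;5;21;11m🬎[38;2;6;22;12m[48;2;5;21;11m🬎[38;2;6;22;12m[48;2;5;21;11m🬎[38;2;6;22;12m[48;2;5;21;11m🬎[38;2;6;22;12m[48;2;5;21;11m🬎[38;2;6;22;12m[48;2;5;21;11m🬎[38;2;6;22;12m[48;2;5;21;11m🬎[38;2;6;22;12m[48;2;5;21;11m🬎[0m
[38;2;5;20;10m[48;2;4;19;9m🬂[38;2;5;20;10m[48;2;4;19;9m🬂[38;2;5;20;10m[48;2;4;19;9m🬂[38;2;5;20;10m[48;2;4;19;9m🬂[38;2;5;20;10m[48;2;4;19;9m🬂[38;2;5;20;10m[48;2;4;19;9m🬂[38;2;5;20;10m[48;2;4;19;9m🬂[38;2;5;20;10m[48;2;4;19;9m🬂[38;2;5;20;10m[48;2;4;19;9m🬂[38;2;5;20;10m[48;2;4;19;9m🬂[38;2;5;20;10m[48;2;4;19;9m🬂[38;2;5;20;10m[48;2;4;19;9m🬂[0m
</frame>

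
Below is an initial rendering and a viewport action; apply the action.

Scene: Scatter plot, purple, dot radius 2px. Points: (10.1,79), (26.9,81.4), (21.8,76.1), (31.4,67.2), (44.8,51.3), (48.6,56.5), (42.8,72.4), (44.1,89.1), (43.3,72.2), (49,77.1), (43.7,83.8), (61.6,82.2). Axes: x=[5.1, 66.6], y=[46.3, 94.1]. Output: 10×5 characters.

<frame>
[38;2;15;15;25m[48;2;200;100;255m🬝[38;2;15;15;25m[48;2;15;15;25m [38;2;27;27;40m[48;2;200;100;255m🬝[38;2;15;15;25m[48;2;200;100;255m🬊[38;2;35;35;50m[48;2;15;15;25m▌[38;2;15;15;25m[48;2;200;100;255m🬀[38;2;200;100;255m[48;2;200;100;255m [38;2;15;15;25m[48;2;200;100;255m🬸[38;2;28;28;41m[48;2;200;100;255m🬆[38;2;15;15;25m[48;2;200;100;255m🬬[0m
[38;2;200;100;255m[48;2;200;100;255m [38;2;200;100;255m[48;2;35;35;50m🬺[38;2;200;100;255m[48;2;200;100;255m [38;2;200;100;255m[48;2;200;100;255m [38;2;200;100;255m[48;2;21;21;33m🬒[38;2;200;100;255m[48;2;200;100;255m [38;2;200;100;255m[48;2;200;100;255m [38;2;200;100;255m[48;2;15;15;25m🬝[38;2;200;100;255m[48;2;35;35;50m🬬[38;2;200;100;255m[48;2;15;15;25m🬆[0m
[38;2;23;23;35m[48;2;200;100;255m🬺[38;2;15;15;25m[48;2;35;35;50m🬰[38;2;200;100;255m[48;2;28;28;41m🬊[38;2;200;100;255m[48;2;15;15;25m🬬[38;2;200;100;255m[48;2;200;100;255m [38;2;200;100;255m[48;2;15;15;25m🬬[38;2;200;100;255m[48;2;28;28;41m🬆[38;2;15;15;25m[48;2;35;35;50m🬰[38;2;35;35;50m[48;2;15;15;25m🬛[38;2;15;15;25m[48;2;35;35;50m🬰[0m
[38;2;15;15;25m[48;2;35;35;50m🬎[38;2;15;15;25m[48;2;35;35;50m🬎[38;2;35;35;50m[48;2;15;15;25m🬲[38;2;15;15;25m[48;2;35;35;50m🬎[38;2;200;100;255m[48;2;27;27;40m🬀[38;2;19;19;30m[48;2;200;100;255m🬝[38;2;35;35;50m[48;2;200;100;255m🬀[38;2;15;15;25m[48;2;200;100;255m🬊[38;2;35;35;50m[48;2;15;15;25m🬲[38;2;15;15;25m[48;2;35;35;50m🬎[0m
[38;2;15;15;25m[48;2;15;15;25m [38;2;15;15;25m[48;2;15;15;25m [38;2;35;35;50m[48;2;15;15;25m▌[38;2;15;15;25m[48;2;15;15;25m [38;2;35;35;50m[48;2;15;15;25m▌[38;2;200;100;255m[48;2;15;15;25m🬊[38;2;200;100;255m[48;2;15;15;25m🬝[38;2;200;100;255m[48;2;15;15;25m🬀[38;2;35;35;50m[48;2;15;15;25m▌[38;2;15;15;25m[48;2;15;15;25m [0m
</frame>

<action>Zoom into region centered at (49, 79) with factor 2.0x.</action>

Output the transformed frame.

<frame>
[38;2;15;15;25m[48;2;15;15;25m [38;2;15;15;25m[48;2;15;15;25m [38;2;35;35;50m[48;2;200;100;255m🬐[38;2;200;100;255m[48;2;200;100;255m [38;2;23;23;35m[48;2;200;100;255m🬸[38;2;15;15;25m[48;2;15;15;25m [38;2;35;35;50m[48;2;15;15;25m▌[38;2;15;15;25m[48;2;15;15;25m [38;2;35;35;50m[48;2;15;15;25m▌[38;2;15;15;25m[48;2;15;15;25m [0m
[38;2;35;35;50m[48;2;15;15;25m🬂[38;2;35;35;50m[48;2;15;15;25m🬂[38;2;35;35;50m[48;2;200;100;255m🬐[38;2;200;100;255m[48;2;200;100;255m [38;2;200;100;255m[48;2;27;27;40m🬃[38;2;35;35;50m[48;2;15;15;25m🬂[38;2;35;35;50m[48;2;15;15;25m🬕[38;2;23;23;35m[48;2;200;100;255m🬝[38;2;35;35;50m[48;2;200;100;255m🬀[38;2;200;100;255m[48;2;28;28;41m🬱[0m
[38;2;15;15;25m[48;2;35;35;50m🬰[38;2;15;15;25m[48;2;35;35;50m🬰[38;2;31;31;45m[48;2;200;100;255m🬝[38;2;200;100;255m[48;2;25;25;37m🬟[38;2;35;35;50m[48;2;200;100;255m🬀[38;2;21;21;33m[48;2;200;100;255m🬊[38;2;35;35;50m[48;2;15;15;25m🬛[38;2;15;15;25m[48;2;35;35;50m🬰[38;2;200;100;255m[48;2;28;28;41m🬊[38;2;200;100;255m[48;2;23;23;35m🬀[0m
[38;2;15;15;25m[48;2;35;35;50m🬎[38;2;23;23;35m[48;2;200;100;255m🬴[38;2;200;100;255m[48;2;200;100;255m [38;2;200;100;255m[48;2;25;25;37m🬛[38;2;200;100;255m[48;2;35;35;50m🬊[38;2;200;100;255m[48;2;23;23;35m🬀[38;2;35;35;50m[48;2;15;15;25m🬲[38;2;15;15;25m[48;2;35;35;50m🬎[38;2;35;35;50m[48;2;15;15;25m🬲[38;2;15;15;25m[48;2;35;35;50m🬎[0m
[38;2;15;15;25m[48;2;15;15;25m [38;2;15;15;25m[48;2;15;15;25m [38;2;200;100;255m[48;2;27;27;40m🬁[38;2;15;15;25m[48;2;15;15;25m [38;2;35;35;50m[48;2;15;15;25m▌[38;2;15;15;25m[48;2;15;15;25m [38;2;35;35;50m[48;2;15;15;25m▌[38;2;15;15;25m[48;2;15;15;25m [38;2;35;35;50m[48;2;15;15;25m▌[38;2;15;15;25m[48;2;15;15;25m [0m
</frame>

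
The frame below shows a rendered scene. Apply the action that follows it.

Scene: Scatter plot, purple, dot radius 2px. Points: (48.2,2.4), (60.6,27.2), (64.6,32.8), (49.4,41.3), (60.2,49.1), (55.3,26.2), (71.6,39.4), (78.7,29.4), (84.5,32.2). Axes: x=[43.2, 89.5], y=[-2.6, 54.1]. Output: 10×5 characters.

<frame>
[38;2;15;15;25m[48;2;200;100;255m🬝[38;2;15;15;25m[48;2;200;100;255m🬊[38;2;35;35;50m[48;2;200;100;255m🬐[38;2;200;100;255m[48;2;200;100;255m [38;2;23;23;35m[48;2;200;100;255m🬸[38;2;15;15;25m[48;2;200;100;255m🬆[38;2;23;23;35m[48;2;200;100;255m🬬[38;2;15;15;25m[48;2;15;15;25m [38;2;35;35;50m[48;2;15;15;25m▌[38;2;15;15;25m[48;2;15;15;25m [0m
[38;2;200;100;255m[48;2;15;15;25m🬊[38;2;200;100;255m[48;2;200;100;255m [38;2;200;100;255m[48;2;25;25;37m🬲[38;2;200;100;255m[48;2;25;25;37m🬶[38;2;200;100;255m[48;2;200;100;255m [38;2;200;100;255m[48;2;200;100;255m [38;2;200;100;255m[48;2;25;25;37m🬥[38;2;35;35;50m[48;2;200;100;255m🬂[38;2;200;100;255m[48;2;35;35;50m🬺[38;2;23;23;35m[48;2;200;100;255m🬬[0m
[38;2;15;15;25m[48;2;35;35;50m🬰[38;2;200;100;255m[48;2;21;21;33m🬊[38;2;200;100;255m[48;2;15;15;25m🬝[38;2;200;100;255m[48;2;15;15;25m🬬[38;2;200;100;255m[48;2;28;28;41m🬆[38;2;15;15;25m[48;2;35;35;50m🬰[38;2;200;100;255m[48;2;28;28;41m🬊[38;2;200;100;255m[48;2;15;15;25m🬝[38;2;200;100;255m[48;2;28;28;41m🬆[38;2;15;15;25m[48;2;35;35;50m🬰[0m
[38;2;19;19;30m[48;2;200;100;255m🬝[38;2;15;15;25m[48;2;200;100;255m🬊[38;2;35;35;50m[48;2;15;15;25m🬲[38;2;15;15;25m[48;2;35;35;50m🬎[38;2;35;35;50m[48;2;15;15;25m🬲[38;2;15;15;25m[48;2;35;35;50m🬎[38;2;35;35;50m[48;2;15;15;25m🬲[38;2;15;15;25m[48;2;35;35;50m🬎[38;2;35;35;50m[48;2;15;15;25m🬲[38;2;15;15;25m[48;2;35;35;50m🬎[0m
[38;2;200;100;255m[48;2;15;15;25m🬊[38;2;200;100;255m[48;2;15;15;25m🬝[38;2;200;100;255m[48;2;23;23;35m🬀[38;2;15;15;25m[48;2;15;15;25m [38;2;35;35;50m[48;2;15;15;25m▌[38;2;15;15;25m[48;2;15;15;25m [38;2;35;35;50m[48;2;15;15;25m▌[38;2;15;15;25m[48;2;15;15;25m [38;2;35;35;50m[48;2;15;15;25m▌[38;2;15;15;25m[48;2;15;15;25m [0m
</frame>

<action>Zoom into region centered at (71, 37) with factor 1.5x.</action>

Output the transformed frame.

<frame>
[38;2;15;15;25m[48;2;200;100;255m🬆[38;2;200;100;255m[48;2;15;15;25m🬺[38;2;23;23;35m[48;2;200;100;255m🬬[38;2;15;15;25m[48;2;15;15;25m [38;2;35;35;50m[48;2;15;15;25m▌[38;2;15;15;25m[48;2;15;15;25m [38;2;35;35;50m[48;2;15;15;25m▌[38;2;15;15;25m[48;2;15;15;25m [38;2;35;35;50m[48;2;15;15;25m▌[38;2;15;15;25m[48;2;15;15;25m [0m
[38;2;200;100;255m[48;2;19;19;30m🬁[38;2;200;100;255m[48;2;15;15;25m🬆[38;2;35;35;50m[48;2;15;15;25m🬕[38;2;35;35;50m[48;2;15;15;25m🬂[38;2;35;35;50m[48;2;200;100;255m🬆[38;2;23;23;35m[48;2;200;100;255m🬬[38;2;35;35;50m[48;2;15;15;25m🬕[38;2;35;35;50m[48;2;15;15;25m🬂[38;2;35;35;50m[48;2;15;15;25m🬕[38;2;35;35;50m[48;2;15;15;25m🬂[0m
[38;2;15;15;25m[48;2;35;35;50m🬰[38;2;23;23;35m[48;2;200;100;255m🬝[38;2;35;35;50m[48;2;200;100;255m🬀[38;2;25;25;37m[48;2;200;100;255m🬈[38;2;200;100;255m[48;2;35;35;50m🬬[38;2;200;100;255m[48;2;21;21;33m🬆[38;2;31;31;45m[48;2;200;100;255m🬝[38;2;21;21;33m[48;2;200;100;255m🬊[38;2;35;35;50m[48;2;200;100;255m🬀[38;2;21;21;33m[48;2;200;100;255m🬊[0m
[38;2;200;100;255m[48;2;15;15;25m🬺[38;2;200;100;255m[48;2;200;100;255m [38;2;200;100;255m[48;2;35;35;50m🬝[38;2;200;100;255m[48;2;23;23;35m🬀[38;2;35;35;50m[48;2;15;15;25m🬲[38;2;15;15;25m[48;2;35;35;50m🬎[38;2;200;100;255m[48;2;35;35;50m🬊[38;2;200;100;255m[48;2;35;35;50m🬝[38;2;200;100;255m[48;2;35;35;50m🬊[38;2;200;100;255m[48;2;23;23;35m🬀[0m
[38;2;200;100;255m[48;2;15;15;25m🬆[38;2;15;15;25m[48;2;200;100;255m🬺[38;2;35;35;50m[48;2;15;15;25m▌[38;2;15;15;25m[48;2;15;15;25m [38;2;35;35;50m[48;2;15;15;25m▌[38;2;15;15;25m[48;2;15;15;25m [38;2;35;35;50m[48;2;15;15;25m▌[38;2;15;15;25m[48;2;15;15;25m [38;2;35;35;50m[48;2;15;15;25m▌[38;2;15;15;25m[48;2;15;15;25m [0m
</frame>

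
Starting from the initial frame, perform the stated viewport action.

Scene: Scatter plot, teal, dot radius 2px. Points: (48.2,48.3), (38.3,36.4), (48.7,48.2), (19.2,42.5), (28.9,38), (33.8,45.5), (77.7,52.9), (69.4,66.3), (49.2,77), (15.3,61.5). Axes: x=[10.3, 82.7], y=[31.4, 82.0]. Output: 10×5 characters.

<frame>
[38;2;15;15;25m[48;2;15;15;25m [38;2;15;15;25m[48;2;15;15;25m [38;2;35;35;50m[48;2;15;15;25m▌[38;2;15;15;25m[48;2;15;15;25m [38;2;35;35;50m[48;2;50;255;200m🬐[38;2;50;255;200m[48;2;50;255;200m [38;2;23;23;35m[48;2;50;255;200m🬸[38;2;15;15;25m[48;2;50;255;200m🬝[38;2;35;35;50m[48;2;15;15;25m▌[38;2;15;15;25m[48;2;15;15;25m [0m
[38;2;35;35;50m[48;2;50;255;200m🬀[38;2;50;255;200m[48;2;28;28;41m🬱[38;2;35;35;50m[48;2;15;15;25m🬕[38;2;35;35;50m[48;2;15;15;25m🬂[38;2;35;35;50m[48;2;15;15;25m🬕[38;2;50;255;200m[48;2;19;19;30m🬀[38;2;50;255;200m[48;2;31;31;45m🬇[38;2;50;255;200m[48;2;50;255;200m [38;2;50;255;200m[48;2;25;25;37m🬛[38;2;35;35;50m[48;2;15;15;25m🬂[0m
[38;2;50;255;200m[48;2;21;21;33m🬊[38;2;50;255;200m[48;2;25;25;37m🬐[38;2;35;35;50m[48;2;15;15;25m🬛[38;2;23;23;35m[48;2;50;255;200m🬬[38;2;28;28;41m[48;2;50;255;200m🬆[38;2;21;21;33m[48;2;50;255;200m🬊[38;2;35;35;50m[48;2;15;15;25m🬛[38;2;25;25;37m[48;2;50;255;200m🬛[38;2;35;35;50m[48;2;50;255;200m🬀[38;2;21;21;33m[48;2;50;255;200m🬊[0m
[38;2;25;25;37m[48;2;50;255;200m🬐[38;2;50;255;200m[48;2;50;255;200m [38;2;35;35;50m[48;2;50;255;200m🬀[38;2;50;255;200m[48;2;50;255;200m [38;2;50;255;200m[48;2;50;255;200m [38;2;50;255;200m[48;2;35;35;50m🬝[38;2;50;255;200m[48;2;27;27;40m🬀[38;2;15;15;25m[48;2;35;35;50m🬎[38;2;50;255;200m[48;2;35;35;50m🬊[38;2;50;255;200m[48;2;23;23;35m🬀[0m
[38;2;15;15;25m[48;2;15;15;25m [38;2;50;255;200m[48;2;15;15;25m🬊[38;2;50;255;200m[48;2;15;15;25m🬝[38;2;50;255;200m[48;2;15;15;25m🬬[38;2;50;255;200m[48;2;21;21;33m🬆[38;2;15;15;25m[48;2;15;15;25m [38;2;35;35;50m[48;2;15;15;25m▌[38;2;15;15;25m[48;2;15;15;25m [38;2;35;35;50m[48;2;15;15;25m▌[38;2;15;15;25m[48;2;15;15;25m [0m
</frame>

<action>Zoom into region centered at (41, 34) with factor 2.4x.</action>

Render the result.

<frame>
[38;2;15;15;25m[48;2;50;255;200m🬝[38;2;50;255;200m[48;2;15;15;25m🬊[38;2;50;255;200m[48;2;15;15;25m🬝[38;2;50;255;200m[48;2;15;15;25m🬀[38;2;35;35;50m[48;2;15;15;25m▌[38;2;15;15;25m[48;2;15;15;25m [38;2;35;35;50m[48;2;15;15;25m▌[38;2;15;15;25m[48;2;15;15;25m [38;2;35;35;50m[48;2;15;15;25m▌[38;2;15;15;25m[48;2;15;15;25m [0m
[38;2;50;255;200m[48;2;50;255;200m [38;2;50;255;200m[48;2;25;25;37m🬛[38;2;31;31;45m[48;2;50;255;200m🬝[38;2;35;35;50m[48;2;50;255;200m🬀[38;2;50;255;200m[48;2;28;28;41m🬱[38;2;35;35;50m[48;2;15;15;25m🬂[38;2;35;35;50m[48;2;15;15;25m🬕[38;2;35;35;50m[48;2;15;15;25m🬂[38;2;35;35;50m[48;2;15;15;25m🬕[38;2;35;35;50m[48;2;15;15;25m🬂[0m
[38;2;23;23;35m[48;2;50;255;200m🬺[38;2;15;15;25m[48;2;35;35;50m🬰[38;2;35;35;50m[48;2;15;15;25m🬛[38;2;50;255;200m[48;2;21;21;33m🬊[38;2;50;255;200m[48;2;27;27;40m🬀[38;2;15;15;25m[48;2;35;35;50m🬰[38;2;35;35;50m[48;2;15;15;25m🬛[38;2;15;15;25m[48;2;35;35;50m🬰[38;2;35;35;50m[48;2;15;15;25m🬛[38;2;15;15;25m[48;2;35;35;50m🬰[0m
[38;2;15;15;25m[48;2;35;35;50m🬎[38;2;15;15;25m[48;2;35;35;50m🬎[38;2;35;35;50m[48;2;15;15;25m🬲[38;2;15;15;25m[48;2;35;35;50m🬎[38;2;35;35;50m[48;2;15;15;25m🬲[38;2;15;15;25m[48;2;35;35;50m🬎[38;2;35;35;50m[48;2;15;15;25m🬲[38;2;15;15;25m[48;2;35;35;50m🬎[38;2;35;35;50m[48;2;15;15;25m🬲[38;2;15;15;25m[48;2;35;35;50m🬎[0m
[38;2;15;15;25m[48;2;15;15;25m [38;2;15;15;25m[48;2;15;15;25m [38;2;35;35;50m[48;2;15;15;25m▌[38;2;15;15;25m[48;2;15;15;25m [38;2;35;35;50m[48;2;15;15;25m▌[38;2;15;15;25m[48;2;15;15;25m [38;2;35;35;50m[48;2;15;15;25m▌[38;2;15;15;25m[48;2;15;15;25m [38;2;35;35;50m[48;2;15;15;25m▌[38;2;15;15;25m[48;2;15;15;25m [0m
</frame>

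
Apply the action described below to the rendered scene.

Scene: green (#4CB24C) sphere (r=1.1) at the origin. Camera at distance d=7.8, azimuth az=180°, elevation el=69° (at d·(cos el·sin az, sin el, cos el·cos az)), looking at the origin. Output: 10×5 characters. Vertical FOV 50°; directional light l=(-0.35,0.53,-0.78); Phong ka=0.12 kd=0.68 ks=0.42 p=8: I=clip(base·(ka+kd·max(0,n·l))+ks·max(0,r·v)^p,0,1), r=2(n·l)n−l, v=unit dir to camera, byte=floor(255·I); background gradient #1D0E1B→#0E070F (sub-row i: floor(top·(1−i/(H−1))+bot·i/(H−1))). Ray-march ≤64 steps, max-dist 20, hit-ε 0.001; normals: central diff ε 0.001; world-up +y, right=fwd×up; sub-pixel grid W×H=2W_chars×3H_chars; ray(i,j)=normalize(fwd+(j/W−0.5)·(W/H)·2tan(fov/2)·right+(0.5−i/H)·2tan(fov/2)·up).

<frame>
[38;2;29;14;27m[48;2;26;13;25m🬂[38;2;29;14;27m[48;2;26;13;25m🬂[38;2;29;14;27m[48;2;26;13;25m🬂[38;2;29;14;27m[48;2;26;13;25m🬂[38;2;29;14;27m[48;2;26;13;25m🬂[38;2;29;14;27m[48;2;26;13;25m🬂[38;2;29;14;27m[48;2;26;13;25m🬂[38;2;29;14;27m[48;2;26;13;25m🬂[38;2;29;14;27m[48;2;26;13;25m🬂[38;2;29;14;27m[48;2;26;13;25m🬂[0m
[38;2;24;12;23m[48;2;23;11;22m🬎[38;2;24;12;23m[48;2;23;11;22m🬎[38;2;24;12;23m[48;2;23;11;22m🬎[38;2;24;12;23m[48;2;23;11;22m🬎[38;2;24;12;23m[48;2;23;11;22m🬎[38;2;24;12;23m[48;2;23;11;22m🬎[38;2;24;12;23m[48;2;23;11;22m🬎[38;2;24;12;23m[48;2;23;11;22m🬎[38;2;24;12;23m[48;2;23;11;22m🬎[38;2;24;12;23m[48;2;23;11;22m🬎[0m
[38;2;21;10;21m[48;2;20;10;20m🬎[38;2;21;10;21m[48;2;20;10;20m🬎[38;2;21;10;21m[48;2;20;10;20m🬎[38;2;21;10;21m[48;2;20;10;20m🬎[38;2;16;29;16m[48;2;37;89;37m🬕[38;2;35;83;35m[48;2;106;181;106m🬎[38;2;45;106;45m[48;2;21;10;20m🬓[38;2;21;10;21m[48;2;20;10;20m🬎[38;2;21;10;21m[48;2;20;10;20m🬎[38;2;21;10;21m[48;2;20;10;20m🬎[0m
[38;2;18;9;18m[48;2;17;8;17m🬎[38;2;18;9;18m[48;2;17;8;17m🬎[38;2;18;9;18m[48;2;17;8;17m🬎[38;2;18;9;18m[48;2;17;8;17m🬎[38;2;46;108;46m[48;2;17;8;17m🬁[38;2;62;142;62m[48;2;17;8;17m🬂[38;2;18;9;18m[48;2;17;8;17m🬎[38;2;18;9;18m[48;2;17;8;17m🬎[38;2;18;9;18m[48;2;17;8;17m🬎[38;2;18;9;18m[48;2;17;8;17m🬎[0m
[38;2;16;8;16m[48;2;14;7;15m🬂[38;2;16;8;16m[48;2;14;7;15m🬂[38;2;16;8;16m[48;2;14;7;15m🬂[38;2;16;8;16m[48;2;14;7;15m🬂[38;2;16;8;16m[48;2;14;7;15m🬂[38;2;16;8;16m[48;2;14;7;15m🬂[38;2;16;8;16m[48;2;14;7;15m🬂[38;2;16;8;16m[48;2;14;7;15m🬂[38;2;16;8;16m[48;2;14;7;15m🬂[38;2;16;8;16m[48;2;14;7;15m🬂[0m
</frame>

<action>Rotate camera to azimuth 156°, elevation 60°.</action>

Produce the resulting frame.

<frame>
[38;2;29;14;27m[48;2;26;13;25m🬂[38;2;29;14;27m[48;2;26;13;25m🬂[38;2;29;14;27m[48;2;26;13;25m🬂[38;2;29;14;27m[48;2;26;13;25m🬂[38;2;29;14;27m[48;2;26;13;25m🬂[38;2;29;14;27m[48;2;26;13;25m🬂[38;2;29;14;27m[48;2;26;13;25m🬂[38;2;29;14;27m[48;2;26;13;25m🬂[38;2;29;14;27m[48;2;26;13;25m🬂[38;2;29;14;27m[48;2;26;13;25m🬂[0m
[38;2;24;12;23m[48;2;23;11;22m🬎[38;2;24;12;23m[48;2;23;11;22m🬎[38;2;24;12;23m[48;2;23;11;22m🬎[38;2;24;12;23m[48;2;23;11;22m🬎[38;2;24;12;23m[48;2;23;11;22m🬎[38;2;24;12;23m[48;2;23;11;22m🬎[38;2;24;12;23m[48;2;23;11;22m🬎[38;2;24;12;23m[48;2;23;11;22m🬎[38;2;24;12;23m[48;2;23;11;22m🬎[38;2;24;12;23m[48;2;23;11;22m🬎[0m
[38;2;21;10;21m[48;2;20;10;20m🬎[38;2;21;10;21m[48;2;20;10;20m🬎[38;2;21;10;21m[48;2;20;10;20m🬎[38;2;21;10;21m[48;2;20;10;20m🬎[38;2;13;22;13m[48;2;30;72;30m🬕[38;2;51;111;51m[48;2;148;227;148m🬝[38;2;56;132;56m[48;2;21;10;20m🬓[38;2;21;10;21m[48;2;20;10;20m🬎[38;2;21;10;21m[48;2;20;10;20m🬎[38;2;21;10;21m[48;2;20;10;20m🬎[0m
[38;2;18;9;18m[48;2;17;8;17m🬎[38;2;18;9;18m[48;2;17;8;17m🬎[38;2;18;9;18m[48;2;17;8;17m🬎[38;2;18;9;18m[48;2;17;8;17m🬎[38;2;29;70;29m[48;2;17;8;17m🬁[38;2;51;120;51m[48;2;17;8;17m🬂[38;2;18;9;18m[48;2;17;8;17m🬎[38;2;18;9;18m[48;2;17;8;17m🬎[38;2;18;9;18m[48;2;17;8;17m🬎[38;2;18;9;18m[48;2;17;8;17m🬎[0m
[38;2;16;8;16m[48;2;14;7;15m🬂[38;2;16;8;16m[48;2;14;7;15m🬂[38;2;16;8;16m[48;2;14;7;15m🬂[38;2;16;8;16m[48;2;14;7;15m🬂[38;2;16;8;16m[48;2;14;7;15m🬂[38;2;16;8;16m[48;2;14;7;15m🬂[38;2;16;8;16m[48;2;14;7;15m🬂[38;2;16;8;16m[48;2;14;7;15m🬂[38;2;16;8;16m[48;2;14;7;15m🬂[38;2;16;8;16m[48;2;14;7;15m🬂[0m
</frame>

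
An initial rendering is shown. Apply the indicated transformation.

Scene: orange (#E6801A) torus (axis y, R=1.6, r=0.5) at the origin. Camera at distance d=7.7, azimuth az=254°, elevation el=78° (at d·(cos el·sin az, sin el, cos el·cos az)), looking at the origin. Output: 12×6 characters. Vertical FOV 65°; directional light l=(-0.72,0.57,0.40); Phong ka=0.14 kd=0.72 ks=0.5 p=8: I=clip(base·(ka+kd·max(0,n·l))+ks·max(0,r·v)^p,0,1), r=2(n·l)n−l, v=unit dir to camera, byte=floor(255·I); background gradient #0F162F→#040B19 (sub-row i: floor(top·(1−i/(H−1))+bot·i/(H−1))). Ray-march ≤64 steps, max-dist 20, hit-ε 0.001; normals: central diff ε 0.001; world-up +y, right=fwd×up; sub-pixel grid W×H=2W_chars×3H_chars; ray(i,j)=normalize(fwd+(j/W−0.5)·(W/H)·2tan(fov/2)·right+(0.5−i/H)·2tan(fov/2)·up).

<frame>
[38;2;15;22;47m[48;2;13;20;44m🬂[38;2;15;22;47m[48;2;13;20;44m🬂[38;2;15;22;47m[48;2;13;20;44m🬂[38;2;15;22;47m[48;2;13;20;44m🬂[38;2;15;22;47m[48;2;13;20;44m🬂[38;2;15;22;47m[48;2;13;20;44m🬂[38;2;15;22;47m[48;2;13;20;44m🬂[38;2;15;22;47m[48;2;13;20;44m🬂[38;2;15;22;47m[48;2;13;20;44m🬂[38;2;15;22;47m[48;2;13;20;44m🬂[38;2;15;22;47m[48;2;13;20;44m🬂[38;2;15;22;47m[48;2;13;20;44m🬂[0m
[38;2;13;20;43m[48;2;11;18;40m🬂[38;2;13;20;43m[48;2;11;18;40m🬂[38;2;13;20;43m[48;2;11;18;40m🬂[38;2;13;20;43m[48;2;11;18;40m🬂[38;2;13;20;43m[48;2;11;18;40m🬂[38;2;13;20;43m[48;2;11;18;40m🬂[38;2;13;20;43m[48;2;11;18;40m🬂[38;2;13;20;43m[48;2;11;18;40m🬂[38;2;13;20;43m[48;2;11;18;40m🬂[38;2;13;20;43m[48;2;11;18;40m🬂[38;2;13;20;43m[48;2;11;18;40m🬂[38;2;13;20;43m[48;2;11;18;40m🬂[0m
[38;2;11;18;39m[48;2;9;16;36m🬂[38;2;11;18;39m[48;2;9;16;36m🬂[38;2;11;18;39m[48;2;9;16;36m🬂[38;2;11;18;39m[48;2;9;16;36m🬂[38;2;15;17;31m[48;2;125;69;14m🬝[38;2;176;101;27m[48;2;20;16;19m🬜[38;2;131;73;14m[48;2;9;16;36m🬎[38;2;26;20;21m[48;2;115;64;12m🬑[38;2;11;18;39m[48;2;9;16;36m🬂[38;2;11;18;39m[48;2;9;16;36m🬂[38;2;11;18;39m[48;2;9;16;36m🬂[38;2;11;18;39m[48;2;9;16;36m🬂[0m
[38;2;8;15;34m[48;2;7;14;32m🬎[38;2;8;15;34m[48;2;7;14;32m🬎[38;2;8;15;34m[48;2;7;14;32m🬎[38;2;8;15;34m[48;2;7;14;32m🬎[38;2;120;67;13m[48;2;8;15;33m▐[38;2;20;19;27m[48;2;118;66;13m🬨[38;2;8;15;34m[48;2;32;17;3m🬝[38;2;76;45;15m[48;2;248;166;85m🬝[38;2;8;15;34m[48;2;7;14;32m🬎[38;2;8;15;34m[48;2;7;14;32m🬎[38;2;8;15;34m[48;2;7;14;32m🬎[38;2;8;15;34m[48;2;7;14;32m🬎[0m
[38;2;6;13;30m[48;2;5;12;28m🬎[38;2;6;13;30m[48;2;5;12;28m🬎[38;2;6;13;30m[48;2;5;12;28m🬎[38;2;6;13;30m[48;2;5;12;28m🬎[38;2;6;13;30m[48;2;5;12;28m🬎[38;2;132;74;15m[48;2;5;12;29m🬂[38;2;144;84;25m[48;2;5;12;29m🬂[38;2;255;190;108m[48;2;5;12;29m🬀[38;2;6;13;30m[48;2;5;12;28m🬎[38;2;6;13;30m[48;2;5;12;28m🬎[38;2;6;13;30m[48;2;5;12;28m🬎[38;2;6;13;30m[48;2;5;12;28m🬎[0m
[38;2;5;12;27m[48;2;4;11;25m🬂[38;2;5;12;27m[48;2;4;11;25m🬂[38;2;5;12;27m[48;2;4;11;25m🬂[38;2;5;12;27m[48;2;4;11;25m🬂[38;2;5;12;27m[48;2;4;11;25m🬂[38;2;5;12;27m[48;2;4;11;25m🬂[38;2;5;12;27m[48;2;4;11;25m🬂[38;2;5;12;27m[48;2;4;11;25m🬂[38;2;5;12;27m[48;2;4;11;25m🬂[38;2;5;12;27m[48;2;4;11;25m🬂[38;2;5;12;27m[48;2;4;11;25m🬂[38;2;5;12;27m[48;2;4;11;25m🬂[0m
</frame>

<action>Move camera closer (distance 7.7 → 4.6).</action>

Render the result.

<frame>
[38;2;15;22;47m[48;2;13;20;44m🬂[38;2;15;22;47m[48;2;13;20;44m🬂[38;2;15;22;47m[48;2;13;20;44m🬂[38;2;15;22;47m[48;2;13;20;44m🬂[38;2;15;22;47m[48;2;13;20;44m🬂[38;2;15;22;47m[48;2;13;20;44m🬂[38;2;15;22;47m[48;2;13;20;44m🬂[38;2;15;22;47m[48;2;13;20;44m🬂[38;2;15;22;47m[48;2;13;20;44m🬂[38;2;15;22;47m[48;2;13;20;44m🬂[38;2;15;22;47m[48;2;13;20;44m🬂[38;2;15;22;47m[48;2;13;20;44m🬂[0m
[38;2;13;20;43m[48;2;11;18;40m🬂[38;2;13;20;43m[48;2;11;18;40m🬂[38;2;13;20;43m[48;2;11;18;40m🬂[38;2;13;20;43m[48;2;11;18;40m🬂[38;2;26;24;33m[48;2;127;71;14m🬎[38;2;72;46;28m[48;2;249;168;89m🬎[38;2;25;20;23m[48;2;153;86;20m🬂[38;2;13;20;43m[48;2;123;68;13m🬂[38;2;125;70;14m[48;2;12;19;41m🬏[38;2;13;20;43m[48;2;11;18;40m🬂[38;2;13;20;43m[48;2;11;18;40m🬂[38;2;13;20;43m[48;2;11;18;40m🬂[0m
[38;2;11;18;39m[48;2;9;16;36m🬂[38;2;11;18;39m[48;2;9;16;36m🬂[38;2;11;18;39m[48;2;9;16;36m🬂[38;2;40;26;16m[48;2;122;68;13m▌[38;2;213;143;61m[48;2;83;52;27m🬜[38;2;175;98;21m[48;2;9;16;36m🬂[38;2;94;52;10m[48;2;9;16;37m🬁[38;2;98;54;10m[48;2;17;18;28m🬂[38;2;119;66;13m[48;2;63;35;6m🬨[38;2;149;83;16m[48;2;10;17;37m🬓[38;2;11;18;39m[48;2;9;16;36m🬂[38;2;11;18;39m[48;2;9;16;36m🬂[0m
[38;2;8;15;34m[48;2;7;14;32m🬎[38;2;8;15;34m[48;2;7;14;32m🬎[38;2;8;15;34m[48;2;7;14;32m🬎[38;2;138;77;15m[48;2;93;51;10m▐[38;2;145;80;16m[48;2;33;25;26m▌[38;2;8;15;34m[48;2;7;14;32m🬎[38;2;8;15;34m[48;2;7;14;32m🬎[38;2;8;15;34m[48;2;32;17;3m🬝[38;2;34;18;3m[48;2;102;57;11m▌[38;2;175;103;31m[48;2;8;15;33m▌[38;2;8;15;34m[48;2;7;14;32m🬎[38;2;8;15;34m[48;2;7;14;32m🬎[0m
[38;2;6;13;30m[48;2;5;12;28m🬎[38;2;6;13;30m[48;2;5;12;28m🬎[38;2;6;13;30m[48;2;5;12;28m🬎[38;2;98;54;10m[48;2;5;12;28m🬊[38;2;100;55;11m[48;2;125;69;14m🬁[38;2;31;20;13m[48;2;107;59;12m🬊[38;2;19;15;17m[48;2;102;57;11m🬎[38;2;65;36;7m[48;2;217;151;85m🬝[38;2;214;144;72m[48;2;45;30;18m🬜[38;2;193;107;21m[48;2;5;12;29m🬀[38;2;6;13;30m[48;2;5;12;28m🬎[38;2;6;13;30m[48;2;5;12;28m🬎[0m
[38;2;5;12;27m[48;2;4;11;25m🬂[38;2;5;12;27m[48;2;4;11;25m🬂[38;2;5;12;27m[48;2;4;11;25m🬂[38;2;5;12;27m[48;2;4;11;25m🬂[38;2;132;73;14m[48;2;4;11;25m🬁[38;2;150;86;21m[48;2;4;11;25m🬂[38;2;180;111;42m[48;2;4;11;25m🬆[38;2;214;134;55m[48;2;4;11;25m🬂[38;2;5;12;27m[48;2;4;11;25m🬂[38;2;5;12;27m[48;2;4;11;25m🬂[38;2;5;12;27m[48;2;4;11;25m🬂[38;2;5;12;27m[48;2;4;11;25m🬂[0m
</frame>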